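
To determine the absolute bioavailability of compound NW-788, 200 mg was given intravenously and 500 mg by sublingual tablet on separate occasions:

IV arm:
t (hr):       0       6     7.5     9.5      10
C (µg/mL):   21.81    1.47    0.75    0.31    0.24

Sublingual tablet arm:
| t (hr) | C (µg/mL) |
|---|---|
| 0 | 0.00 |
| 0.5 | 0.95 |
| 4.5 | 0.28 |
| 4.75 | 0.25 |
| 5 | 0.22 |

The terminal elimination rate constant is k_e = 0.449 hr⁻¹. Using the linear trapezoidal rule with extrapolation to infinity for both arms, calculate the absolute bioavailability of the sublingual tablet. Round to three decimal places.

F = 0.018

Trapezoidal AUC_0→10 (IV):
  [0→6]: (21.81+1.47)/2 × 6 = 69.84
  [6→7.5]: (1.47+0.75)/2 × 1.5 = 1.665
  [7.5→9.5]: (0.75+0.31)/2 × 2 = 1.06
  [9.5→10]: (0.31+0.24)/2 × 0.5 = 0.1375
  Sum = 72.7025 µg/mL·hr
IV tail: 0.24/0.449 = 0.535; AUC_iv,0→∞ = 72.7025 + 0.535 = 73.2375 µg/mL·hr
Trapezoidal AUC_0→5 (sublingual tablet):
  [0→0.5]: (0.00+0.95)/2 × 0.5 = 0.2375
  [0.5→4.5]: (0.95+0.28)/2 × 4 = 2.46
  [4.5→4.75]: (0.28+0.25)/2 × 0.25 = 0.06625
  [4.75→5]: (0.25+0.22)/2 × 0.25 = 0.05875
  Sum = 2.8225 µg/mL·hr
sublingual tablet tail: 0.22/0.449 = 0.490; AUC_ev,0→∞ = 2.8225 + 0.490 = 3.3125 µg/mL·hr
F = (AUC_ev/D_ev)/(AUC_iv/D_iv) = (3.3125/500)/(73.2375/200) = 0.006625/0.3661875 = 0.0181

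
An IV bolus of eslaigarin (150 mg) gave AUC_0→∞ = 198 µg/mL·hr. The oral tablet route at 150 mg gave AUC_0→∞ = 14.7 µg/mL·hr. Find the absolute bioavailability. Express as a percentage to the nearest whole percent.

F = (AUC_ev / D_ev) / (AUC_iv / D_iv)
  = (14.7/150) / (198/150)
  = 0.098 / 1.32 = 0.0742
  = 7.42%

F = 7%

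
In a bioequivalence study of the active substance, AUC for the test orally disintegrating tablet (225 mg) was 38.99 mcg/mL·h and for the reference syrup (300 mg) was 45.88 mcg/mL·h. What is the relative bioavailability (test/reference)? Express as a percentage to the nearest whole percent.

F_rel = (AUC_test/D_test) / (AUC_ref/D_ref)
      = (38.99/225) / (45.88/300)
      = 0.173289 / 0.152933 = 1.1331 = 113.31%

F_rel = 113%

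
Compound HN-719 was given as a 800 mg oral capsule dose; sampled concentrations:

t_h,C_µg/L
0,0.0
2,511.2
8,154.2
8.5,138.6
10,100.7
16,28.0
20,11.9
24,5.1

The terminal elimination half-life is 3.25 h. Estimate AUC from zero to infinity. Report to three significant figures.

Trapezoidal AUC_0→24:
  [0→2]: (0.0+511.2)/2 × 2 = 511.2
  [2→8]: (511.2+154.2)/2 × 6 = 1996.2
  [8→8.5]: (154.2+138.6)/2 × 0.5 = 73.2
  [8.5→10]: (138.6+100.7)/2 × 1.5 = 179.475
  [10→16]: (100.7+28.0)/2 × 6 = 386.1
  [16→20]: (28.0+11.9)/2 × 4 = 79.8
  [20→24]: (11.9+5.1)/2 × 4 = 34.0
  Sum = 3259.975 µg/L·h
k_e = ln2 / t½ = 0.693147 / 3.25 = 0.2133 h^-1
Extrapolated tail: C_last / k_e = 5.1 / 0.2133 = 23.910
AUC_0→∞ = 3259.975 + 23.910 = 3283.885 µg/L·h

AUC = 3280 µg/L·h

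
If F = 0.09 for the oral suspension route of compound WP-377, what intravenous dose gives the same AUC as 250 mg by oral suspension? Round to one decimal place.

Systemic exposure from an extravascular dose = F × D_ev, so the equivalent IV dose is F × D_ev.
D_iv = F × D_ev = 0.09 × 250 = 22.5 mg

D_iv = 22.5 mg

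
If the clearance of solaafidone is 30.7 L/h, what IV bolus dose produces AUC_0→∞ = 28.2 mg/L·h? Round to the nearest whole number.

Dose_iv = CL × AUC_0→∞
     = 30.7 × 28.2 = 865.74 mg

Dose = 866 mg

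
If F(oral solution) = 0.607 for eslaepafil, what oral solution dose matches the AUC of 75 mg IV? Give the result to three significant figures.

D_oral = 124 mg

For equal systemic exposure: F × D_ev = D_iv
D_ev = D_iv / F = 75 / 0.607 = 123.558 mg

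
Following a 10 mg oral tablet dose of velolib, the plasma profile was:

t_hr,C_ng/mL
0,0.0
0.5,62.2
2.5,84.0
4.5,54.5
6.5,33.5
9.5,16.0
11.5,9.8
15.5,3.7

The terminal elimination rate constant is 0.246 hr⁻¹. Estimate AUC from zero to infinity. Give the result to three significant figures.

AUC = 530 ng/mL·hr

Trapezoidal AUC_0→15.5:
  [0→0.5]: (0.0+62.2)/2 × 0.5 = 15.55
  [0.5→2.5]: (62.2+84.0)/2 × 2 = 146.2
  [2.5→4.5]: (84.0+54.5)/2 × 2 = 138.5
  [4.5→6.5]: (54.5+33.5)/2 × 2 = 88.0
  [6.5→9.5]: (33.5+16.0)/2 × 3 = 74.25
  [9.5→11.5]: (16.0+9.8)/2 × 2 = 25.8
  [11.5→15.5]: (9.8+3.7)/2 × 4 = 27.0
  Sum = 515.3 ng/mL·hr
Extrapolated tail: C_last / k_e = 3.7 / 0.246 = 15.041
AUC_0→∞ = 515.3 + 15.041 = 530.341 ng/mL·hr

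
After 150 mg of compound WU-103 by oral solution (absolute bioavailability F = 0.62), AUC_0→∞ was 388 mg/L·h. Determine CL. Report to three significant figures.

CL = 0.240 L/h

CL = F × Dose / AUC_0→∞
   = 0.62 × 150 / 388 = 0.239691 L/h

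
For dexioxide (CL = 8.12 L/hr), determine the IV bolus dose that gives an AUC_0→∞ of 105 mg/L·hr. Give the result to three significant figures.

Dose = 853 mg

Dose_iv = CL × AUC_0→∞
     = 8.12 × 105 = 852.6 mg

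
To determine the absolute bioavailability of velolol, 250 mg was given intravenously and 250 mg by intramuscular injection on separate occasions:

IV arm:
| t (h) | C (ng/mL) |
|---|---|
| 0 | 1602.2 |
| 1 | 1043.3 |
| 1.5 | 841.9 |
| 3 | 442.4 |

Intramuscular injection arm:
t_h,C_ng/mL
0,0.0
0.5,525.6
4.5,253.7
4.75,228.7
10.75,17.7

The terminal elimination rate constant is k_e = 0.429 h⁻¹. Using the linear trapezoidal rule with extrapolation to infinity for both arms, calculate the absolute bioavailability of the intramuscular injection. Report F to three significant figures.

Trapezoidal AUC_0→3 (IV):
  [0→1]: (1602.2+1043.3)/2 × 1 = 1322.75
  [1→1.5]: (1043.3+841.9)/2 × 0.5 = 471.3
  [1.5→3]: (841.9+442.4)/2 × 1.5 = 963.225
  Sum = 2757.275 ng/mL·h
IV tail: 442.4/0.429 = 1031.235; AUC_iv,0→∞ = 2757.275 + 1031.235 = 3788.51 ng/mL·h
Trapezoidal AUC_0→10.75 (intramuscular injection):
  [0→0.5]: (0.0+525.6)/2 × 0.5 = 131.4
  [0.5→4.5]: (525.6+253.7)/2 × 4 = 1558.6
  [4.5→4.75]: (253.7+228.7)/2 × 0.25 = 60.3
  [4.75→10.75]: (228.7+17.7)/2 × 6 = 739.2
  Sum = 2489.5 ng/mL·h
intramuscular injection tail: 17.7/0.429 = 41.259; AUC_ev,0→∞ = 2489.5 + 41.259 = 2530.759 ng/mL·h
F = (AUC_ev/D_ev)/(AUC_iv/D_iv) = (2530.759/250)/(3788.51/250) = 10.123036/15.15404 = 0.6680

F = 0.668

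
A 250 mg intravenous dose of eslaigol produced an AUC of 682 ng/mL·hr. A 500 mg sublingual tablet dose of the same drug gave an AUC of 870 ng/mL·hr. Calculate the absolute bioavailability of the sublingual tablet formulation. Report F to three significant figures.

F = (AUC_ev / D_ev) / (AUC_iv / D_iv)
  = (870/500) / (682/250)
  = 1.74 / 2.728 = 0.6378

F = 0.638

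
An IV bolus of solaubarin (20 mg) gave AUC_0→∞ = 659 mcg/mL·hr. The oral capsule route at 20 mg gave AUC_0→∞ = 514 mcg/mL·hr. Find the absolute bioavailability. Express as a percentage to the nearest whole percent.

F = (AUC_ev / D_ev) / (AUC_iv / D_iv)
  = (514/20) / (659/20)
  = 25.7 / 32.95 = 0.7800
  = 78.00%

F = 78%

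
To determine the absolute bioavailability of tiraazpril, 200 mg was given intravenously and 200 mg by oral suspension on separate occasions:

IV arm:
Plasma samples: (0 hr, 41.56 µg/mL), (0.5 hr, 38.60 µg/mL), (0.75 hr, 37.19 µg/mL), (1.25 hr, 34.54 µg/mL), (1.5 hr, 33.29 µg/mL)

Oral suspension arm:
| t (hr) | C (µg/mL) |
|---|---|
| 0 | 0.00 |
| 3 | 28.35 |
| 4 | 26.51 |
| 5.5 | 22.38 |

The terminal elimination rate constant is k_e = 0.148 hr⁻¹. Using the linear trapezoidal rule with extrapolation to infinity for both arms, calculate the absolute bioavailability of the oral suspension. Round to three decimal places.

F = 0.918

Trapezoidal AUC_0→1.5 (IV):
  [0→0.5]: (41.56+38.60)/2 × 0.5 = 20.04
  [0.5→0.75]: (38.60+37.19)/2 × 0.25 = 9.47375
  [0.75→1.25]: (37.19+34.54)/2 × 0.5 = 17.9325
  [1.25→1.5]: (34.54+33.29)/2 × 0.25 = 8.47875
  Sum = 55.925 µg/mL·hr
IV tail: 33.29/0.148 = 224.932; AUC_iv,0→∞ = 55.925 + 224.932 = 280.857 µg/mL·hr
Trapezoidal AUC_0→5.5 (oral suspension):
  [0→3]: (0.00+28.35)/2 × 3 = 42.525
  [3→4]: (28.35+26.51)/2 × 1 = 27.43
  [4→5.5]: (26.51+22.38)/2 × 1.5 = 36.6675
  Sum = 106.6225 µg/mL·hr
oral suspension tail: 22.38/0.148 = 151.216; AUC_ev,0→∞ = 106.6225 + 151.216 = 257.8385 µg/mL·hr
F = (AUC_ev/D_ev)/(AUC_iv/D_iv) = (257.8385/200)/(280.857/200) = 1.2891925/1.404285 = 0.9180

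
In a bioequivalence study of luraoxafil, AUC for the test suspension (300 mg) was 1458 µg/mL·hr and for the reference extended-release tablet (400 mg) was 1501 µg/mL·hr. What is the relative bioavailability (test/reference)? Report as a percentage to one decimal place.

F_rel = 129.5%

F_rel = (AUC_test/D_test) / (AUC_ref/D_ref)
      = (1458/300) / (1501/400)
      = 4.86 / 3.7525 = 1.2951 = 129.51%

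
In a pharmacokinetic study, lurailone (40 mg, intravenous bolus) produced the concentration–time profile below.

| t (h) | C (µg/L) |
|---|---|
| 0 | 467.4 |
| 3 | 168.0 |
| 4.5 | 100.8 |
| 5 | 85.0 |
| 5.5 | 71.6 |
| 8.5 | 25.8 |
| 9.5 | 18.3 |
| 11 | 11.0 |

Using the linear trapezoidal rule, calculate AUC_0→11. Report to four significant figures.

Trapezoidal AUC_0→11:
  [0→3]: (467.4+168.0)/2 × 3 = 953.1
  [3→4.5]: (168.0+100.8)/2 × 1.5 = 201.6
  [4.5→5]: (100.8+85.0)/2 × 0.5 = 46.45
  [5→5.5]: (85.0+71.6)/2 × 0.5 = 39.15
  [5.5→8.5]: (71.6+25.8)/2 × 3 = 146.1
  [8.5→9.5]: (25.8+18.3)/2 × 1 = 22.05
  [9.5→11]: (18.3+11.0)/2 × 1.5 = 21.975
  Sum = 1430.425 µg/L·h

AUC = 1430 µg/L·h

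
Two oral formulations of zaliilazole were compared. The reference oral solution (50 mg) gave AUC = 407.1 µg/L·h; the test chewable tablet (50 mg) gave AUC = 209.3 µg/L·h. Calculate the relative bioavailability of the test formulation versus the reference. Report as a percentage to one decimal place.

F_rel = 51.4%

F_rel = (AUC_test/D_test) / (AUC_ref/D_ref)
      = (209.3/50) / (407.1/50)
      = 4.186 / 8.142 = 0.5141 = 51.41%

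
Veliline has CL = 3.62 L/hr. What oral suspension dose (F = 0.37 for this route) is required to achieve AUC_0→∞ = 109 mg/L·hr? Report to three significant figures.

Dose = 1070 mg

Dose = CL × AUC_0→∞ / F
     = 3.62 × 109 / 0.37 = 1066.43 mg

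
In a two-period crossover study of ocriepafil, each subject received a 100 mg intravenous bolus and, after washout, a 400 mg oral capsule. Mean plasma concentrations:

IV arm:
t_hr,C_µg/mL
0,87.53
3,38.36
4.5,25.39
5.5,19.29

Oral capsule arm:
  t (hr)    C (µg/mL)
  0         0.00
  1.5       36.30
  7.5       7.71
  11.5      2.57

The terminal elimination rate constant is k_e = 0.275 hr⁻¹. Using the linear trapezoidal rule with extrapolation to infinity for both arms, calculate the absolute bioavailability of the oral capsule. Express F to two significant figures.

F = 0.14

Trapezoidal AUC_0→5.5 (IV):
  [0→3]: (87.53+38.36)/2 × 3 = 188.835
  [3→4.5]: (38.36+25.39)/2 × 1.5 = 47.8125
  [4.5→5.5]: (25.39+19.29)/2 × 1 = 22.34
  Sum = 258.9875 µg/mL·hr
IV tail: 19.29/0.275 = 70.145; AUC_iv,0→∞ = 258.9875 + 70.145 = 329.1325 µg/mL·hr
Trapezoidal AUC_0→11.5 (oral capsule):
  [0→1.5]: (0.00+36.30)/2 × 1.5 = 27.225
  [1.5→7.5]: (36.30+7.71)/2 × 6 = 132.03
  [7.5→11.5]: (7.71+2.57)/2 × 4 = 20.56
  Sum = 179.815 µg/mL·hr
oral capsule tail: 2.57/0.275 = 9.345; AUC_ev,0→∞ = 179.815 + 9.345 = 189.16 µg/mL·hr
F = (AUC_ev/D_ev)/(AUC_iv/D_iv) = (189.16/400)/(329.1325/100) = 0.4729/3.291325 = 0.1437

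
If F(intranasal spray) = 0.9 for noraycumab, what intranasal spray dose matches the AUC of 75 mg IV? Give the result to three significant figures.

For equal systemic exposure: F × D_ev = D_iv
D_ev = D_iv / F = 75 / 0.9 = 83.3333 mg

D_intranasal = 83.3 mg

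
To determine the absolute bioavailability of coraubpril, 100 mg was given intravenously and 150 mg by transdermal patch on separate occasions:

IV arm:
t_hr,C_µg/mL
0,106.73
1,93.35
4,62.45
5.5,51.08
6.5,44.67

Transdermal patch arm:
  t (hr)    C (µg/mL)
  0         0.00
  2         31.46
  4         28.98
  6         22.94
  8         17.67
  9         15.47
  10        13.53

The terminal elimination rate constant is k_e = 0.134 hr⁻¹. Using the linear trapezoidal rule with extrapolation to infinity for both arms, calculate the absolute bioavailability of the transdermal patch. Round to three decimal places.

Trapezoidal AUC_0→6.5 (IV):
  [0→1]: (106.73+93.35)/2 × 1 = 100.04
  [1→4]: (93.35+62.45)/2 × 3 = 233.7
  [4→5.5]: (62.45+51.08)/2 × 1.5 = 85.1475
  [5.5→6.5]: (51.08+44.67)/2 × 1 = 47.875
  Sum = 466.7625 µg/mL·hr
IV tail: 44.67/0.134 = 333.358; AUC_iv,0→∞ = 466.7625 + 333.358 = 800.1205 µg/mL·hr
Trapezoidal AUC_0→10 (transdermal patch):
  [0→2]: (0.00+31.46)/2 × 2 = 31.46
  [2→4]: (31.46+28.98)/2 × 2 = 60.44
  [4→6]: (28.98+22.94)/2 × 2 = 51.92
  [6→8]: (22.94+17.67)/2 × 2 = 40.61
  [8→9]: (17.67+15.47)/2 × 1 = 16.57
  [9→10]: (15.47+13.53)/2 × 1 = 14.5
  Sum = 215.5 µg/mL·hr
transdermal patch tail: 13.53/0.134 = 100.970; AUC_ev,0→∞ = 215.5 + 100.970 = 316.47 µg/mL·hr
F = (AUC_ev/D_ev)/(AUC_iv/D_iv) = (316.47/150)/(800.1205/100) = 2.1098/8.001205 = 0.2637

F = 0.264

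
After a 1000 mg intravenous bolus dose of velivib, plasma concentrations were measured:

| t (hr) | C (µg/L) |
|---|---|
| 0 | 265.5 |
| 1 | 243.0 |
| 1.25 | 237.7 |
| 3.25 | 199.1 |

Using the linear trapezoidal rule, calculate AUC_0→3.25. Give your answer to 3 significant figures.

AUC = 751 µg/L·hr

Trapezoidal AUC_0→3.25:
  [0→1]: (265.5+243.0)/2 × 1 = 254.25
  [1→1.25]: (243.0+237.7)/2 × 0.25 = 60.0875
  [1.25→3.25]: (237.7+199.1)/2 × 2 = 436.8
  Sum = 751.1375 µg/L·hr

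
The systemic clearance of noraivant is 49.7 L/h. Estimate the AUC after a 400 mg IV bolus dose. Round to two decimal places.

AUC = 8.05 mg/L·h

AUC_0→∞ = Dose_iv / CL
        = 400 / 49.7 = 8.04829 mg/L·h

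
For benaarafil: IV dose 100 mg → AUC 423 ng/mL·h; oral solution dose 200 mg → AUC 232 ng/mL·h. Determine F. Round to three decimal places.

F = (AUC_ev / D_ev) / (AUC_iv / D_iv)
  = (232/200) / (423/100)
  = 1.16 / 4.23 = 0.2742

F = 0.274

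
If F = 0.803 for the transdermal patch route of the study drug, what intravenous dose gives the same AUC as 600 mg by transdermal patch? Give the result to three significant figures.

Systemic exposure from an extravascular dose = F × D_ev, so the equivalent IV dose is F × D_ev.
D_iv = F × D_ev = 0.803 × 600 = 481.8 mg

D_iv = 482 mg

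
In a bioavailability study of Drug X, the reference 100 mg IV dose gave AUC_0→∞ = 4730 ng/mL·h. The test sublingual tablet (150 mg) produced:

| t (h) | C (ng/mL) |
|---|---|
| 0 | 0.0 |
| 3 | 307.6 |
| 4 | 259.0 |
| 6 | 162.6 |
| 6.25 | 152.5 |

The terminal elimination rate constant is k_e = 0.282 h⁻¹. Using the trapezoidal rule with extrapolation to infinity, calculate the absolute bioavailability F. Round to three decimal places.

F = 0.246

Trapezoidal AUC_0→6.25 (sublingual tablet):
  [0→3]: (0.0+307.6)/2 × 3 = 461.4
  [3→4]: (307.6+259.0)/2 × 1 = 283.3
  [4→6]: (259.0+162.6)/2 × 2 = 421.6
  [6→6.25]: (162.6+152.5)/2 × 0.25 = 39.3875
  Sum = 1205.6875 ng/mL·h
Tail: C_last/k_e = 152.5/0.282 = 540.780
AUC_0→∞ (sublingual tablet) = 1205.6875 + 540.780 = 1746.4675 ng/mL·h
F = (AUC_ev/D_ev)/(AUC_iv/D_iv) = (1746.4675/150)/(4730/100) = 11.6431/47.3 = 0.2462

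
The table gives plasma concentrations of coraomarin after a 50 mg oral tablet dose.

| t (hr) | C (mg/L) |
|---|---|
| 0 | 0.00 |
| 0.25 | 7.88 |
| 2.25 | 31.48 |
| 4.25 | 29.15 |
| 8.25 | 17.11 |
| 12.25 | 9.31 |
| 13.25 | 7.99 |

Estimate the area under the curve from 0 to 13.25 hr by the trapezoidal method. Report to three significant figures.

AUC = 255 mg/L·hr

Trapezoidal AUC_0→13.25:
  [0→0.25]: (0.00+7.88)/2 × 0.25 = 0.985
  [0.25→2.25]: (7.88+31.48)/2 × 2 = 39.36
  [2.25→4.25]: (31.48+29.15)/2 × 2 = 60.63
  [4.25→8.25]: (29.15+17.11)/2 × 4 = 92.52
  [8.25→12.25]: (17.11+9.31)/2 × 4 = 52.84
  [12.25→13.25]: (9.31+7.99)/2 × 1 = 8.65
  Sum = 254.985 mg/L·hr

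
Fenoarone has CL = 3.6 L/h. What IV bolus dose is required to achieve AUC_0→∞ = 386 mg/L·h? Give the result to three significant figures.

Dose_iv = CL × AUC_0→∞
     = 3.6 × 386 = 1389.6 mg

Dose = 1390 mg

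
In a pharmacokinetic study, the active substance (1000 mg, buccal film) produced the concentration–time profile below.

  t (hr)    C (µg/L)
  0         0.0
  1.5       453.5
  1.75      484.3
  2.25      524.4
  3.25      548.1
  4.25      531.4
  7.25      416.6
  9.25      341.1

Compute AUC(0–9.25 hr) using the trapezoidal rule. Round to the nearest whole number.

AUC = 3965 µg/L·hr

Trapezoidal AUC_0→9.25:
  [0→1.5]: (0.0+453.5)/2 × 1.5 = 340.125
  [1.5→1.75]: (453.5+484.3)/2 × 0.25 = 117.225
  [1.75→2.25]: (484.3+524.4)/2 × 0.5 = 252.175
  [2.25→3.25]: (524.4+548.1)/2 × 1 = 536.25
  [3.25→4.25]: (548.1+531.4)/2 × 1 = 539.75
  [4.25→7.25]: (531.4+416.6)/2 × 3 = 1422.0
  [7.25→9.25]: (416.6+341.1)/2 × 2 = 757.7
  Sum = 3965.225 µg/L·hr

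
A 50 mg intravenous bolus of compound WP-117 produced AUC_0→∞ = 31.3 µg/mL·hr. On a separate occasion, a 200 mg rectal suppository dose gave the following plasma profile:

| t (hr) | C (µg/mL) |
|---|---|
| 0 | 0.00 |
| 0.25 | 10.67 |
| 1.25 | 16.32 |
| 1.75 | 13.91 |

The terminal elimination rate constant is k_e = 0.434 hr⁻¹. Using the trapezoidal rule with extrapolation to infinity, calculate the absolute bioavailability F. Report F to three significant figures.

F = 0.435

Trapezoidal AUC_0→1.75 (rectal suppository):
  [0→0.25]: (0.00+10.67)/2 × 0.25 = 1.33375
  [0.25→1.25]: (10.67+16.32)/2 × 1 = 13.495
  [1.25→1.75]: (16.32+13.91)/2 × 0.5 = 7.5575
  Sum = 22.38625 µg/mL·hr
Tail: C_last/k_e = 13.91/0.434 = 32.051
AUC_0→∞ (rectal suppository) = 22.38625 + 32.051 = 54.43725 µg/mL·hr
F = (AUC_ev/D_ev)/(AUC_iv/D_iv) = (54.43725/200)/(31.3/50) = 0.27218625/0.626 = 0.4348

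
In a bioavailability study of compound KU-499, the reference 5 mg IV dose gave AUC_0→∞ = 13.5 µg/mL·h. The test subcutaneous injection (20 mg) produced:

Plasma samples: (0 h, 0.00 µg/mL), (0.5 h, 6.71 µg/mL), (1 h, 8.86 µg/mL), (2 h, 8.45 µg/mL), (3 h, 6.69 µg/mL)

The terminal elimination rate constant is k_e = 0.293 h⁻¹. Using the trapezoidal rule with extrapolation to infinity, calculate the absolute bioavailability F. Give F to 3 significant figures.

Trapezoidal AUC_0→3 (subcutaneous injection):
  [0→0.5]: (0.00+6.71)/2 × 0.5 = 1.6775
  [0.5→1]: (6.71+8.86)/2 × 0.5 = 3.8925
  [1→2]: (8.86+8.45)/2 × 1 = 8.655
  [2→3]: (8.45+6.69)/2 × 1 = 7.57
  Sum = 21.795 µg/mL·h
Tail: C_last/k_e = 6.69/0.293 = 22.833
AUC_0→∞ (subcutaneous injection) = 21.795 + 22.833 = 44.628 µg/mL·h
F = (AUC_ev/D_ev)/(AUC_iv/D_iv) = (44.628/20)/(13.5/5) = 2.2314/2.7 = 0.8264

F = 0.826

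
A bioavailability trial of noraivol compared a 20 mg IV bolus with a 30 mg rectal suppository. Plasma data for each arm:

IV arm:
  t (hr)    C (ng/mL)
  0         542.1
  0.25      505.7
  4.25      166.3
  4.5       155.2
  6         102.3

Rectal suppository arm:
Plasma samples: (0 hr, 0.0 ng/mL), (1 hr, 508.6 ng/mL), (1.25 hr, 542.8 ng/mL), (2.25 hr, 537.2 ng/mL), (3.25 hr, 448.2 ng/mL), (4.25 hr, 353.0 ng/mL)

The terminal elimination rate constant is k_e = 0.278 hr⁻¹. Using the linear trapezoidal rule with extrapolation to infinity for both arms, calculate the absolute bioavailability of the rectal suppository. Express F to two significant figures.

F = 0.99

Trapezoidal AUC_0→6 (IV):
  [0→0.25]: (542.1+505.7)/2 × 0.25 = 130.975
  [0.25→4.25]: (505.7+166.3)/2 × 4 = 1344.0
  [4.25→4.5]: (166.3+155.2)/2 × 0.25 = 40.1875
  [4.5→6]: (155.2+102.3)/2 × 1.5 = 193.125
  Sum = 1708.2875 ng/mL·hr
IV tail: 102.3/0.278 = 367.986; AUC_iv,0→∞ = 1708.2875 + 367.986 = 2076.2735 ng/mL·hr
Trapezoidal AUC_0→4.25 (rectal suppository):
  [0→1]: (0.0+508.6)/2 × 1 = 254.3
  [1→1.25]: (508.6+542.8)/2 × 0.25 = 131.425
  [1.25→2.25]: (542.8+537.2)/2 × 1 = 540.0
  [2.25→3.25]: (537.2+448.2)/2 × 1 = 492.7
  [3.25→4.25]: (448.2+353.0)/2 × 1 = 400.6
  Sum = 1819.025 ng/mL·hr
rectal suppository tail: 353.0/0.278 = 1269.784; AUC_ev,0→∞ = 1819.025 + 1269.784 = 3088.809 ng/mL·hr
F = (AUC_ev/D_ev)/(AUC_iv/D_iv) = (3088.809/30)/(2076.2735/20) = 102.9603/103.814 = 0.9918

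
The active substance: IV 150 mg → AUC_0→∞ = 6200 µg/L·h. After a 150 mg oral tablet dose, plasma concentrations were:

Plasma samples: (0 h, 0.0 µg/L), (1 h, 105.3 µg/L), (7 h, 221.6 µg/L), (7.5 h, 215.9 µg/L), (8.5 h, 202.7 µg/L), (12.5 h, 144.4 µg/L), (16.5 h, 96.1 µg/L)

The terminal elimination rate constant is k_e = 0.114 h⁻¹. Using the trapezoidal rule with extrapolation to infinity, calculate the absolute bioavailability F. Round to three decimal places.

F = 0.544

Trapezoidal AUC_0→16.5 (oral tablet):
  [0→1]: (0.0+105.3)/2 × 1 = 52.65
  [1→7]: (105.3+221.6)/2 × 6 = 980.7
  [7→7.5]: (221.6+215.9)/2 × 0.5 = 109.375
  [7.5→8.5]: (215.9+202.7)/2 × 1 = 209.3
  [8.5→12.5]: (202.7+144.4)/2 × 4 = 694.2
  [12.5→16.5]: (144.4+96.1)/2 × 4 = 481.0
  Sum = 2527.225 µg/L·h
Tail: C_last/k_e = 96.1/0.114 = 842.982
AUC_0→∞ (oral tablet) = 2527.225 + 842.982 = 3370.207 µg/L·h
F = (AUC_ev/D_ev)/(AUC_iv/D_iv) = (3370.207/150)/(6200/150) = 22.468/41.3333 = 0.5436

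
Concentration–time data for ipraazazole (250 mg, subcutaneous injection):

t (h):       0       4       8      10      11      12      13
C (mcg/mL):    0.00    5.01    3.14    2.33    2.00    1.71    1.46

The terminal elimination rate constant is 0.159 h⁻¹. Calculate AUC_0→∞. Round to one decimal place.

Trapezoidal AUC_0→13:
  [0→4]: (0.00+5.01)/2 × 4 = 10.02
  [4→8]: (5.01+3.14)/2 × 4 = 16.3
  [8→10]: (3.14+2.33)/2 × 2 = 5.47
  [10→11]: (2.33+2.00)/2 × 1 = 2.165
  [11→12]: (2.00+1.71)/2 × 1 = 1.855
  [12→13]: (1.71+1.46)/2 × 1 = 1.585
  Sum = 37.395 mcg/mL·h
Extrapolated tail: C_last / k_e = 1.46 / 0.159 = 9.182
AUC_0→∞ = 37.395 + 9.182 = 46.577 mcg/mL·h

AUC = 46.6 mcg/mL·h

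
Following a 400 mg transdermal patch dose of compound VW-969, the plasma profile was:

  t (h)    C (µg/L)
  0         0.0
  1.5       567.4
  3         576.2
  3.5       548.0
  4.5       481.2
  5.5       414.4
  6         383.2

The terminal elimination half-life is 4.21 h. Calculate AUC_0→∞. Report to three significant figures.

AUC = 5050 µg/L·h

Trapezoidal AUC_0→6:
  [0→1.5]: (0.0+567.4)/2 × 1.5 = 425.55
  [1.5→3]: (567.4+576.2)/2 × 1.5 = 857.7
  [3→3.5]: (576.2+548.0)/2 × 0.5 = 281.05
  [3.5→4.5]: (548.0+481.2)/2 × 1 = 514.6
  [4.5→5.5]: (481.2+414.4)/2 × 1 = 447.8
  [5.5→6]: (414.4+383.2)/2 × 0.5 = 199.4
  Sum = 2726.1 µg/L·h
k_e = ln2 / t½ = 0.693147 / 4.21 = 0.1646 h^-1
Extrapolated tail: C_last / k_e = 383.2 / 0.1646 = 2328.068
AUC_0→∞ = 2726.1 + 2328.068 = 5054.168 µg/L·h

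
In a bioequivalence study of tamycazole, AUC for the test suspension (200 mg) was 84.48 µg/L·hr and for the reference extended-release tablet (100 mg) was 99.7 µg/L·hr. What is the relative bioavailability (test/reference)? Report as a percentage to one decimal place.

F_rel = (AUC_test/D_test) / (AUC_ref/D_ref)
      = (84.48/200) / (99.7/100)
      = 0.4224 / 0.997 = 0.4237 = 42.37%

F_rel = 42.4%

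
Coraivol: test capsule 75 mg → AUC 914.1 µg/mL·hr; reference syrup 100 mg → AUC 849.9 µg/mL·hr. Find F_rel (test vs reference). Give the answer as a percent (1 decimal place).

F_rel = 143.4%

F_rel = (AUC_test/D_test) / (AUC_ref/D_ref)
      = (914.1/75) / (849.9/100)
      = 12.188 / 8.499 = 1.4341 = 143.41%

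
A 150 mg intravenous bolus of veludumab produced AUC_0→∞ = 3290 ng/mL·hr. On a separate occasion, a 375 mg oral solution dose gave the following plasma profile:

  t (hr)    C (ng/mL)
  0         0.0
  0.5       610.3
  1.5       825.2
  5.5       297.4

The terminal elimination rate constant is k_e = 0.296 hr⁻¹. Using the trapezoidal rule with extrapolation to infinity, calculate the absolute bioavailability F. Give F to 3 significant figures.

F = 0.501

Trapezoidal AUC_0→5.5 (oral solution):
  [0→0.5]: (0.0+610.3)/2 × 0.5 = 152.575
  [0.5→1.5]: (610.3+825.2)/2 × 1 = 717.75
  [1.5→5.5]: (825.2+297.4)/2 × 4 = 2245.2
  Sum = 3115.525 ng/mL·hr
Tail: C_last/k_e = 297.4/0.296 = 1004.730
AUC_0→∞ (oral solution) = 3115.525 + 1004.730 = 4120.255 ng/mL·hr
F = (AUC_ev/D_ev)/(AUC_iv/D_iv) = (4120.255/375)/(3290/150) = 10.9873/21.9333 = 0.5009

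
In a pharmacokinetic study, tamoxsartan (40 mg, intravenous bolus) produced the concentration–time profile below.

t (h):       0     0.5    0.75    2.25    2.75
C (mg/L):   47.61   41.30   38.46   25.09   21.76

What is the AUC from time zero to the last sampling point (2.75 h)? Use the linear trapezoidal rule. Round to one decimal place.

Trapezoidal AUC_0→2.75:
  [0→0.5]: (47.61+41.30)/2 × 0.5 = 22.2275
  [0.5→0.75]: (41.30+38.46)/2 × 0.25 = 9.97
  [0.75→2.25]: (38.46+25.09)/2 × 1.5 = 47.6625
  [2.25→2.75]: (25.09+21.76)/2 × 0.5 = 11.7125
  Sum = 91.5725 mg/L·h

AUC = 91.6 mg/L·h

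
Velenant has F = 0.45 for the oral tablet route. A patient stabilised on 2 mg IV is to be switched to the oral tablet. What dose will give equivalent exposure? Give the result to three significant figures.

D_oral = 4.44 mg

For equal systemic exposure: F × D_ev = D_iv
D_ev = D_iv / F = 2 / 0.45 = 4.44444 mg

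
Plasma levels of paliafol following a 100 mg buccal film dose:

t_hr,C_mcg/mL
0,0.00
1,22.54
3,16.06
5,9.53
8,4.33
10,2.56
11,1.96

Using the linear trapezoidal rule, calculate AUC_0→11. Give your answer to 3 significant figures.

AUC = 105 mcg/mL·hr

Trapezoidal AUC_0→11:
  [0→1]: (0.00+22.54)/2 × 1 = 11.27
  [1→3]: (22.54+16.06)/2 × 2 = 38.6
  [3→5]: (16.06+9.53)/2 × 2 = 25.59
  [5→8]: (9.53+4.33)/2 × 3 = 20.79
  [8→10]: (4.33+2.56)/2 × 2 = 6.89
  [10→11]: (2.56+1.96)/2 × 1 = 2.26
  Sum = 105.4 mcg/mL·hr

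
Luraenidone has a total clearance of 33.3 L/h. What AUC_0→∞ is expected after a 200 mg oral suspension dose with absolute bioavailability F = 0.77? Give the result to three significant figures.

AUC = 4.62 mg/L·h

AUC_0→∞ = F × Dose / CL
        = 0.77 × 200 / 33.3 = 4.62462 mg/L·h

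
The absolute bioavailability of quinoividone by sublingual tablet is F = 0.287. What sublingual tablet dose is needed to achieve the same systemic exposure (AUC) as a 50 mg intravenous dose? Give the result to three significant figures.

For equal systemic exposure: F × D_ev = D_iv
D_ev = D_iv / F = 50 / 0.287 = 174.216 mg

D_sublingual = 174 mg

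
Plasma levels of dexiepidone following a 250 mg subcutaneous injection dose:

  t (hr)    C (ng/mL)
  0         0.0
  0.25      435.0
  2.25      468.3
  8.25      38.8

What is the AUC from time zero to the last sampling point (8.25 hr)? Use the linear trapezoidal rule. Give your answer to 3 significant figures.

Trapezoidal AUC_0→8.25:
  [0→0.25]: (0.0+435.0)/2 × 0.25 = 54.375
  [0.25→2.25]: (435.0+468.3)/2 × 2 = 903.3
  [2.25→8.25]: (468.3+38.8)/2 × 6 = 1521.3
  Sum = 2478.975 ng/mL·hr

AUC = 2480 ng/mL·hr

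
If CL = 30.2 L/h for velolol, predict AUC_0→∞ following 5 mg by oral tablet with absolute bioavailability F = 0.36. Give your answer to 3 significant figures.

AUC_0→∞ = F × Dose / CL
        = 0.36 × 5 / 30.2 = 0.0596026 mg/L·h

AUC = 0.0596 mg/L·h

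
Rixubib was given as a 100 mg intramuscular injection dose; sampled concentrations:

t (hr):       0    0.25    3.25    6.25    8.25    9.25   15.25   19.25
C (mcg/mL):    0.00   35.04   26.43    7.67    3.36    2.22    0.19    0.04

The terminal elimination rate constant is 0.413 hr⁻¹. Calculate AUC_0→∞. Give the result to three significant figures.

Trapezoidal AUC_0→19.25:
  [0→0.25]: (0.00+35.04)/2 × 0.25 = 4.38
  [0.25→3.25]: (35.04+26.43)/2 × 3 = 92.205
  [3.25→6.25]: (26.43+7.67)/2 × 3 = 51.15
  [6.25→8.25]: (7.67+3.36)/2 × 2 = 11.03
  [8.25→9.25]: (3.36+2.22)/2 × 1 = 2.79
  [9.25→15.25]: (2.22+0.19)/2 × 6 = 7.23
  [15.25→19.25]: (0.19+0.04)/2 × 4 = 0.46
  Sum = 169.245 mcg/mL·hr
Extrapolated tail: C_last / k_e = 0.04 / 0.413 = 0.097
AUC_0→∞ = 169.245 + 0.097 = 169.342 mcg/mL·hr

AUC = 169 mcg/mL·hr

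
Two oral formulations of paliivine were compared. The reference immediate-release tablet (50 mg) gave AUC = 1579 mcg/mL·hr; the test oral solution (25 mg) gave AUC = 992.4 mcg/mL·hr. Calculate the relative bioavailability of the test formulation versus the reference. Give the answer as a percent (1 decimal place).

F_rel = (AUC_test/D_test) / (AUC_ref/D_ref)
      = (992.4/25) / (1579/50)
      = 39.696 / 31.58 = 1.2570 = 125.70%

F_rel = 125.7%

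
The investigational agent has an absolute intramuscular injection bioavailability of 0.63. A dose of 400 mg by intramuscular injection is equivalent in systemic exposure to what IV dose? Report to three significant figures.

Systemic exposure from an extravascular dose = F × D_ev, so the equivalent IV dose is F × D_ev.
D_iv = F × D_ev = 0.63 × 400 = 252 mg

D_iv = 252 mg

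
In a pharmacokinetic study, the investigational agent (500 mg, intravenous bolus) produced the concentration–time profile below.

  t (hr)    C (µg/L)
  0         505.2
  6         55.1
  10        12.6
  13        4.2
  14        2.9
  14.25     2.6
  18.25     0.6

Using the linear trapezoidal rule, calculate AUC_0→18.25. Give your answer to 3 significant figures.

Trapezoidal AUC_0→18.25:
  [0→6]: (505.2+55.1)/2 × 6 = 1680.9
  [6→10]: (55.1+12.6)/2 × 4 = 135.4
  [10→13]: (12.6+4.2)/2 × 3 = 25.2
  [13→14]: (4.2+2.9)/2 × 1 = 3.55
  [14→14.25]: (2.9+2.6)/2 × 0.25 = 0.6875
  [14.25→18.25]: (2.6+0.6)/2 × 4 = 6.4
  Sum = 1852.1375 µg/L·hr

AUC = 1850 µg/L·hr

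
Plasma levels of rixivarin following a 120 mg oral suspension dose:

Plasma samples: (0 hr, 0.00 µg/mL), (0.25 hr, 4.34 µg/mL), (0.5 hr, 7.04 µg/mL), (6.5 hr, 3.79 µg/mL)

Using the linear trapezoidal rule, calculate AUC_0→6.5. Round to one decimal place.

Trapezoidal AUC_0→6.5:
  [0→0.25]: (0.00+4.34)/2 × 0.25 = 0.5425
  [0.25→0.5]: (4.34+7.04)/2 × 0.25 = 1.4225
  [0.5→6.5]: (7.04+3.79)/2 × 6 = 32.49
  Sum = 34.455 µg/mL·hr

AUC = 34.5 µg/mL·hr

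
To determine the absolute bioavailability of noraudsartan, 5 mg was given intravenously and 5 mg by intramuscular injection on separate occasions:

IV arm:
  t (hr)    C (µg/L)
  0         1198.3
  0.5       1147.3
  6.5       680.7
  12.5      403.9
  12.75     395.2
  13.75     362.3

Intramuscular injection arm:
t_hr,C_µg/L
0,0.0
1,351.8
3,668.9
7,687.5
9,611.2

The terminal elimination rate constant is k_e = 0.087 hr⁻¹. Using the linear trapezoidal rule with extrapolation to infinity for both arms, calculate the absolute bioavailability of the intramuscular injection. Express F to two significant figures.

F = 0.88

Trapezoidal AUC_0→13.75 (IV):
  [0→0.5]: (1198.3+1147.3)/2 × 0.5 = 586.4
  [0.5→6.5]: (1147.3+680.7)/2 × 6 = 5484.0
  [6.5→12.5]: (680.7+403.9)/2 × 6 = 3253.8
  [12.5→12.75]: (403.9+395.2)/2 × 0.25 = 99.8875
  [12.75→13.75]: (395.2+362.3)/2 × 1 = 378.75
  Sum = 9802.8375 µg/L·hr
IV tail: 362.3/0.087 = 4164.368; AUC_iv,0→∞ = 9802.8375 + 4164.368 = 13967.2055 µg/L·hr
Trapezoidal AUC_0→9 (intramuscular injection):
  [0→1]: (0.0+351.8)/2 × 1 = 175.9
  [1→3]: (351.8+668.9)/2 × 2 = 1020.7
  [3→7]: (668.9+687.5)/2 × 4 = 2712.8
  [7→9]: (687.5+611.2)/2 × 2 = 1298.7
  Sum = 5208.1 µg/L·hr
intramuscular injection tail: 611.2/0.087 = 7025.287; AUC_ev,0→∞ = 5208.1 + 7025.287 = 12233.387 µg/L·hr
F = (AUC_ev/D_ev)/(AUC_iv/D_iv) = (12233.387/5)/(13967.2055/5) = 2446.6774/2793.4411 = 0.8759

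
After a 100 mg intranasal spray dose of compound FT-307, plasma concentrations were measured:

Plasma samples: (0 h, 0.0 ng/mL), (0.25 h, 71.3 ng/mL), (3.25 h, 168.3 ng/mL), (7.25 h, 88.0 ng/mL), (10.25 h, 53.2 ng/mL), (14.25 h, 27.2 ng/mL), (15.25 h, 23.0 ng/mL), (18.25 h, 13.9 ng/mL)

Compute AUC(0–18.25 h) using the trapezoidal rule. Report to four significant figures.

Trapezoidal AUC_0→18.25:
  [0→0.25]: (0.0+71.3)/2 × 0.25 = 8.9125
  [0.25→3.25]: (71.3+168.3)/2 × 3 = 359.4
  [3.25→7.25]: (168.3+88.0)/2 × 4 = 512.6
  [7.25→10.25]: (88.0+53.2)/2 × 3 = 211.8
  [10.25→14.25]: (53.2+27.2)/2 × 4 = 160.8
  [14.25→15.25]: (27.2+23.0)/2 × 1 = 25.1
  [15.25→18.25]: (23.0+13.9)/2 × 3 = 55.35
  Sum = 1333.9625 ng/mL·h

AUC = 1334 ng/mL·h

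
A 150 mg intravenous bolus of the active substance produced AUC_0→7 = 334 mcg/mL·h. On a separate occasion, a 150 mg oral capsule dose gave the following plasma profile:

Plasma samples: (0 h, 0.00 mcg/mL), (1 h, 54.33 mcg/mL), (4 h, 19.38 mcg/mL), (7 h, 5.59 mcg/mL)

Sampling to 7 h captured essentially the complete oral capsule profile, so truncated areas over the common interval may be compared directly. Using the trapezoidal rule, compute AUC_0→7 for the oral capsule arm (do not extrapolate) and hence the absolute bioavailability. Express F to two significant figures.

F = 0.52

Trapezoidal AUC_0→7 (oral capsule):
  [0→1]: (0.00+54.33)/2 × 1 = 27.165
  [1→4]: (54.33+19.38)/2 × 3 = 110.565
  [4→7]: (19.38+5.59)/2 × 3 = 37.455
  Sum = 175.185 mcg/mL·h
F = (AUC_ev/D_ev)/(AUC_iv/D_iv) = (175.185/150)/(334/150) = 1.1679/2.22667 = 0.5245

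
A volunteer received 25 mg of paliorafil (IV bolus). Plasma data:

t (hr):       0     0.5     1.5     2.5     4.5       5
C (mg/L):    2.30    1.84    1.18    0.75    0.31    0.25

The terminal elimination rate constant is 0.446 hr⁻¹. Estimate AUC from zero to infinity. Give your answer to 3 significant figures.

AUC = 5.27 mg/L·hr

Trapezoidal AUC_0→5:
  [0→0.5]: (2.30+1.84)/2 × 0.5 = 1.035
  [0.5→1.5]: (1.84+1.18)/2 × 1 = 1.51
  [1.5→2.5]: (1.18+0.75)/2 × 1 = 0.965
  [2.5→4.5]: (0.75+0.31)/2 × 2 = 1.06
  [4.5→5]: (0.31+0.25)/2 × 0.5 = 0.14
  Sum = 4.71 mg/L·hr
Extrapolated tail: C_last / k_e = 0.25 / 0.446 = 0.561
AUC_0→∞ = 4.71 + 0.561 = 5.271 mg/L·hr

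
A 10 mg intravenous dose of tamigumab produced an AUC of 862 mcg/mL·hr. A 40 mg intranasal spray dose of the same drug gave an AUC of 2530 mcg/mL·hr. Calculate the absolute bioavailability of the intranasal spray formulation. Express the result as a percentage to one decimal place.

F = (AUC_ev / D_ev) / (AUC_iv / D_iv)
  = (2530/40) / (862/10)
  = 63.25 / 86.2 = 0.7338
  = 73.38%

F = 73.4%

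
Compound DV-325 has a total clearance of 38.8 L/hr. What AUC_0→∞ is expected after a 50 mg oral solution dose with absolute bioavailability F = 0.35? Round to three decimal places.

AUC_0→∞ = F × Dose / CL
        = 0.35 × 50 / 38.8 = 0.451031 mg/L·hr

AUC = 0.451 mg/L·hr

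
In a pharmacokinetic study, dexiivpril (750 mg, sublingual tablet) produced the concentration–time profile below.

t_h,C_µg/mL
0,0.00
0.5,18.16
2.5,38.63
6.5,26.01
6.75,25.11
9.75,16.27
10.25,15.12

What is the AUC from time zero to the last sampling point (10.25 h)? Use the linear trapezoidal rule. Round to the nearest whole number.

AUC = 267 µg/mL·h

Trapezoidal AUC_0→10.25:
  [0→0.5]: (0.00+18.16)/2 × 0.5 = 4.54
  [0.5→2.5]: (18.16+38.63)/2 × 2 = 56.79
  [2.5→6.5]: (38.63+26.01)/2 × 4 = 129.28
  [6.5→6.75]: (26.01+25.11)/2 × 0.25 = 6.39
  [6.75→9.75]: (25.11+16.27)/2 × 3 = 62.07
  [9.75→10.25]: (16.27+15.12)/2 × 0.5 = 7.8475
  Sum = 266.9175 µg/mL·h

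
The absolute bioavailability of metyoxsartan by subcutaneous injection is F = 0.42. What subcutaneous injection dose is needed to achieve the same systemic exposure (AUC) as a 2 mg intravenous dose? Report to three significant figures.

For equal systemic exposure: F × D_ev = D_iv
D_ev = D_iv / F = 2 / 0.42 = 4.7619 mg

D_subcutaneous = 4.76 mg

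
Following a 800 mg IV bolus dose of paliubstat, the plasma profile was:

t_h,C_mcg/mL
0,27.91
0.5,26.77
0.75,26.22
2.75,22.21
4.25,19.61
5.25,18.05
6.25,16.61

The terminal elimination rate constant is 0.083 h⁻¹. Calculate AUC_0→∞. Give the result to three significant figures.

AUC = 336 mcg/mL·h

Trapezoidal AUC_0→6.25:
  [0→0.5]: (27.91+26.77)/2 × 0.5 = 13.67
  [0.5→0.75]: (26.77+26.22)/2 × 0.25 = 6.62375
  [0.75→2.75]: (26.22+22.21)/2 × 2 = 48.43
  [2.75→4.25]: (22.21+19.61)/2 × 1.5 = 31.365
  [4.25→5.25]: (19.61+18.05)/2 × 1 = 18.83
  [5.25→6.25]: (18.05+16.61)/2 × 1 = 17.33
  Sum = 136.24875 mcg/mL·h
Extrapolated tail: C_last / k_e = 16.61 / 0.083 = 200.120
AUC_0→∞ = 136.24875 + 200.120 = 336.36875 mcg/mL·h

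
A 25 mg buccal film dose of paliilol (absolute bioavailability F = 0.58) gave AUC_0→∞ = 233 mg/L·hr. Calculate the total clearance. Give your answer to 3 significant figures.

CL = F × Dose / AUC_0→∞
   = 0.58 × 25 / 233 = 0.0622318 L/hr

CL = 0.0622 L/hr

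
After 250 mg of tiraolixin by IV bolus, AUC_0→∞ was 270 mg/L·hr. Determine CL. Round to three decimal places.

CL = Dose_iv / AUC_0→∞
   = 250 / 270 = 0.925926 L/hr

CL = 0.926 L/hr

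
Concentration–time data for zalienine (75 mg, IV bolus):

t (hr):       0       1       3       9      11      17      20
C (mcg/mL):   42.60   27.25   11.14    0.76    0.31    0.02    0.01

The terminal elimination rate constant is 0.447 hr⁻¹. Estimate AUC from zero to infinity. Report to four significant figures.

AUC = 111.1 mcg/mL·hr

Trapezoidal AUC_0→20:
  [0→1]: (42.60+27.25)/2 × 1 = 34.925
  [1→3]: (27.25+11.14)/2 × 2 = 38.39
  [3→9]: (11.14+0.76)/2 × 6 = 35.7
  [9→11]: (0.76+0.31)/2 × 2 = 1.07
  [11→17]: (0.31+0.02)/2 × 6 = 0.99
  [17→20]: (0.02+0.01)/2 × 3 = 0.045
  Sum = 111.12 mcg/mL·hr
Extrapolated tail: C_last / k_e = 0.01 / 0.447 = 0.022
AUC_0→∞ = 111.12 + 0.022 = 111.142 mcg/mL·hr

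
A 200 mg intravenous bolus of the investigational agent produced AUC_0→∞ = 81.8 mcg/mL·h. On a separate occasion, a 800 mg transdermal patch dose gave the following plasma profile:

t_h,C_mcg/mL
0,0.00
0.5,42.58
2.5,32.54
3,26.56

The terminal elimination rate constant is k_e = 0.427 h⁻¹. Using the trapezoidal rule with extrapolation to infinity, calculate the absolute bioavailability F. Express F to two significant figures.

Trapezoidal AUC_0→3 (transdermal patch):
  [0→0.5]: (0.00+42.58)/2 × 0.5 = 10.645
  [0.5→2.5]: (42.58+32.54)/2 × 2 = 75.12
  [2.5→3]: (32.54+26.56)/2 × 0.5 = 14.775
  Sum = 100.54 mcg/mL·h
Tail: C_last/k_e = 26.56/0.427 = 62.201
AUC_0→∞ (transdermal patch) = 100.54 + 62.201 = 162.741 mcg/mL·h
F = (AUC_ev/D_ev)/(AUC_iv/D_iv) = (162.741/800)/(81.8/200) = 0.20342625/0.409 = 0.4974

F = 0.50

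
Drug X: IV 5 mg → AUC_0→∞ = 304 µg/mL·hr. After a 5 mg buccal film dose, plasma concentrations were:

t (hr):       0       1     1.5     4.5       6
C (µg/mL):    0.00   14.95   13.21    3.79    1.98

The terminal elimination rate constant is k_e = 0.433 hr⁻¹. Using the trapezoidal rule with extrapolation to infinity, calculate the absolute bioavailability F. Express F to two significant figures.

F = 0.16

Trapezoidal AUC_0→6 (buccal film):
  [0→1]: (0.00+14.95)/2 × 1 = 7.475
  [1→1.5]: (14.95+13.21)/2 × 0.5 = 7.04
  [1.5→4.5]: (13.21+3.79)/2 × 3 = 25.5
  [4.5→6]: (3.79+1.98)/2 × 1.5 = 4.3275
  Sum = 44.3425 µg/mL·hr
Tail: C_last/k_e = 1.98/0.433 = 4.573
AUC_0→∞ (buccal film) = 44.3425 + 4.573 = 48.9155 µg/mL·hr
F = (AUC_ev/D_ev)/(AUC_iv/D_iv) = (48.9155/5)/(304/5) = 9.7831/60.8 = 0.1609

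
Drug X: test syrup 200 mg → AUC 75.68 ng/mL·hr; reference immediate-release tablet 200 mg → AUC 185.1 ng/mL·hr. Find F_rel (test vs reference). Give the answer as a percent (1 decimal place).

F_rel = (AUC_test/D_test) / (AUC_ref/D_ref)
      = (75.68/200) / (185.1/200)
      = 0.3784 / 0.9255 = 0.4089 = 40.89%

F_rel = 40.9%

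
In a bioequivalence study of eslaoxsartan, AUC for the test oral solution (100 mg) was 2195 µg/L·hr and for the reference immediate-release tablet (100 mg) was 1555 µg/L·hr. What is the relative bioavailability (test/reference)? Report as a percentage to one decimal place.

F_rel = (AUC_test/D_test) / (AUC_ref/D_ref)
      = (2195/100) / (1555/100)
      = 21.95 / 15.55 = 1.4116 = 141.16%

F_rel = 141.2%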